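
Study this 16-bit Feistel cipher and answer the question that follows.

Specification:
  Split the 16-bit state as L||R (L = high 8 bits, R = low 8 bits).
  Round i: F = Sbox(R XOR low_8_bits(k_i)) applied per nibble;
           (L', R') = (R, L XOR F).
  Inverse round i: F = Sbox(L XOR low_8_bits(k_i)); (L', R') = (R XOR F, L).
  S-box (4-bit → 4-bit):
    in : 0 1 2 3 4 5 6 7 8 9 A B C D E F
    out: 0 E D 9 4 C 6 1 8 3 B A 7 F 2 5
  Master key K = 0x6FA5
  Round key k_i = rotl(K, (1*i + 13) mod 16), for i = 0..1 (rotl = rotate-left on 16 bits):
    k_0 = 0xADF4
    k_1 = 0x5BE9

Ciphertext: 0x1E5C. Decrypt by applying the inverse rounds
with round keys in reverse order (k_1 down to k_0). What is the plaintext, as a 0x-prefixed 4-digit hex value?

s_0 = ciphertext = 0x1E5C
s_1 = InvRound(s_0, k_1) = 0x0D1E
s_2 = InvRound(s_1, k_0) = 0x4D0D

0x4D0D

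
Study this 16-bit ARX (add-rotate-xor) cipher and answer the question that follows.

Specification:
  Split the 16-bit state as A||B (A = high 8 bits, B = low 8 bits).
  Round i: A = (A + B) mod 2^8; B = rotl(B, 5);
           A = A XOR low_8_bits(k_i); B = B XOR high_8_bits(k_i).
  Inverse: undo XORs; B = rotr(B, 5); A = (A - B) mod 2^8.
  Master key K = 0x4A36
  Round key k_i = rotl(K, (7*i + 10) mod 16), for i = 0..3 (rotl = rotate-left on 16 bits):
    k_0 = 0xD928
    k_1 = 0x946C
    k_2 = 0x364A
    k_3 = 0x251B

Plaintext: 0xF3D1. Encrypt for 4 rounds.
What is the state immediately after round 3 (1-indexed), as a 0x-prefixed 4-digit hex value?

0xC12B

s_0 = plaintext = 0xF3D1
s_1 = Round(s_0, k_0) = 0xECE3
s_2 = Round(s_1, k_1) = 0xA3E8
s_3 = Round(s_2, k_2) = 0xC12B
s_4 = Round(s_3, k_3) = 0xF740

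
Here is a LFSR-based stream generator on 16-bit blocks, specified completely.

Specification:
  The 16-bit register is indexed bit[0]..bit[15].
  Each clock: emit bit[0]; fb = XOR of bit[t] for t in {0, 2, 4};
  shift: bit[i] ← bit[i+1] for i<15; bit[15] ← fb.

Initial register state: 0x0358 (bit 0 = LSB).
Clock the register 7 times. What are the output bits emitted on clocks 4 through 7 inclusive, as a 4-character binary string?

reg_0 = 0x0358
clock 1: out=0, reg = 0x81AC
clock 2: out=0, reg = 0xC0D6
clock 3: out=0, reg = 0x606B
clock 4: out=1, reg = 0xB035
clock 5: out=1, reg = 0xD81A
clock 6: out=0, reg = 0xEC0D
clock 7: out=1, reg = 0x7606

1101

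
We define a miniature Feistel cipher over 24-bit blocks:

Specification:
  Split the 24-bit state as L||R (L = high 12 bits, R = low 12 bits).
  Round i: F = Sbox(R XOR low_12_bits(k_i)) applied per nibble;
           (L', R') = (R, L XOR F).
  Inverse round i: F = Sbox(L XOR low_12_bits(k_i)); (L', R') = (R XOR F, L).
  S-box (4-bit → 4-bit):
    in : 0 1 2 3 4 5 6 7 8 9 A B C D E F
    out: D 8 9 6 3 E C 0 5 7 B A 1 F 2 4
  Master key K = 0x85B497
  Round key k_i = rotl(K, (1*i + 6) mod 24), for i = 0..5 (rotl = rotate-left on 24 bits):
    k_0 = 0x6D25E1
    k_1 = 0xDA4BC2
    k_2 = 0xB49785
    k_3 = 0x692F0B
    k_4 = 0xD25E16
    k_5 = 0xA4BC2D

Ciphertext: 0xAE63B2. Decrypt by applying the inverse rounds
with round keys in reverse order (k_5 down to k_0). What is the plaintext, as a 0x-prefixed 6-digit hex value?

0xB7D744

s_0 = ciphertext = 0xAE63B2
s_1 = InvRound(s_0, k_5) = 0xFA8AE6
s_2 = InvRound(s_1, k_4) = 0x244FA8
s_3 = InvRound(s_2, k_3) = 0x09C244
s_4 = InvRound(s_3, k_2) = 0x2C309C
s_5 = InvRound(s_4, k_1) = 0x7442C3
s_6 = InvRound(s_5, k_0) = 0xB7D744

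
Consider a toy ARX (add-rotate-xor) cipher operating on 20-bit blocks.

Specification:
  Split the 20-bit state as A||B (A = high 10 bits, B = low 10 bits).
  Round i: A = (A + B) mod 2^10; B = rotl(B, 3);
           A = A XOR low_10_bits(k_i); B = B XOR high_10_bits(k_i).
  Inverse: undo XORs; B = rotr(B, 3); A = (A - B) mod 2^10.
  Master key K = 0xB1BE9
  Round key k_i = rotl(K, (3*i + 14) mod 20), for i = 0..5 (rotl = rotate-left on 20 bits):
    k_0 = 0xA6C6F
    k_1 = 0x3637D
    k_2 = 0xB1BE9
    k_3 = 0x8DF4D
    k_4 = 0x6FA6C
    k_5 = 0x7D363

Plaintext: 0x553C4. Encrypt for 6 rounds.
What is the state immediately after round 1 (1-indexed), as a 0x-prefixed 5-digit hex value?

s_0 = plaintext = 0x553C4
s_1 = Round(s_0, k_0) = 0x5DCBC
s_2 = Round(s_1, k_1) = 0x53939
s_3 = Round(s_2, k_2) = 0x5BB0C
s_4 = Round(s_3, k_3) = 0xCDE51
s_5 = Round(s_4, k_4) = 0xF9332
s_6 = Round(s_5, k_5) = 0x1D462

0x5DCBC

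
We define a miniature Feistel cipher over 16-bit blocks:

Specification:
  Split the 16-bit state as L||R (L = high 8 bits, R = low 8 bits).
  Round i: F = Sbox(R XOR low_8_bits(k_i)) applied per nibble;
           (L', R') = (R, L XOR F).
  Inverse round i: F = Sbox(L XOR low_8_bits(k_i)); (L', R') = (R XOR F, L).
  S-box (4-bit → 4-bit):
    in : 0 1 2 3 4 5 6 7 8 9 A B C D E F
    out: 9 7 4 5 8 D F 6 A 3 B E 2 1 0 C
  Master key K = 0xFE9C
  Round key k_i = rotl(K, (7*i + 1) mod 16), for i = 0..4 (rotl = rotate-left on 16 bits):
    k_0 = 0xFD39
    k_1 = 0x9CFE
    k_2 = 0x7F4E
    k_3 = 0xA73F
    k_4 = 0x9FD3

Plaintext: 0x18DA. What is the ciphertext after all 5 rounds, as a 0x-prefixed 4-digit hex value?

s_0 = plaintext = 0x18DA
s_1 = Round(s_0, k_0) = 0xDA1D
s_2 = Round(s_1, k_1) = 0x1DDF
s_3 = Round(s_2, k_2) = 0xDF2A
s_4 = Round(s_3, k_3) = 0x2AA2
s_5 = Round(s_4, k_4) = 0xA24D

0xA24D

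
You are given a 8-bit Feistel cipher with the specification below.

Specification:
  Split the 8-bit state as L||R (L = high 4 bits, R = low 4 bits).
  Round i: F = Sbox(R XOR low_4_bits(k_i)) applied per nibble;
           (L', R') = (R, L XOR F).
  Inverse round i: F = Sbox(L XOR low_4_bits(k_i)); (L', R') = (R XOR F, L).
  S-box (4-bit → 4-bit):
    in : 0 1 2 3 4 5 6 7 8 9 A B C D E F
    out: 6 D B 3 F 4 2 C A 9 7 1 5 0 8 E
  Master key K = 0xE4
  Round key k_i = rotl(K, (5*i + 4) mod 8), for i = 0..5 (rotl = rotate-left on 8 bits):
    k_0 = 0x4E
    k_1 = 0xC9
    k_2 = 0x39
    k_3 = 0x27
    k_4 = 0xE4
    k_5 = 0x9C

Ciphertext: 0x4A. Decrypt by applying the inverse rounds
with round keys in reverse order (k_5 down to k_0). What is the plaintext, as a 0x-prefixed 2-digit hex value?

s_0 = ciphertext = 0x4A
s_1 = InvRound(s_0, k_5) = 0x04
s_2 = InvRound(s_1, k_4) = 0xB0
s_3 = InvRound(s_2, k_3) = 0x5B
s_4 = InvRound(s_3, k_2) = 0xE5
s_5 = InvRound(s_4, k_1) = 0x9E
s_6 = InvRound(s_5, k_0) = 0x29

0x29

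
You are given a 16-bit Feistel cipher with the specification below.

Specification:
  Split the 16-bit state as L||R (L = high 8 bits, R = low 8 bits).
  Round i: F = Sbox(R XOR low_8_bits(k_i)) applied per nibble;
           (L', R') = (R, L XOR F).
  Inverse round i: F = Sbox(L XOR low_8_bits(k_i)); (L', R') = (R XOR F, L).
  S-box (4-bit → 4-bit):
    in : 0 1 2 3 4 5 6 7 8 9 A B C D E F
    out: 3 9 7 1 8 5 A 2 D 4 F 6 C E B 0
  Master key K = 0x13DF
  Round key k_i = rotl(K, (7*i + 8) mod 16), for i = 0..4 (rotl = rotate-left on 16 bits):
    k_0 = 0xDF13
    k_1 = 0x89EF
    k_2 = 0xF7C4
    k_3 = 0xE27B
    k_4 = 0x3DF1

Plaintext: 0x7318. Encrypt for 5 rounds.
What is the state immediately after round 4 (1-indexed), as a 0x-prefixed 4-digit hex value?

s_0 = plaintext = 0x7318
s_1 = Round(s_0, k_0) = 0x1845
s_2 = Round(s_1, k_1) = 0x45E7
s_3 = Round(s_2, k_2) = 0xE734
s_4 = Round(s_3, k_3) = 0x3467
s_5 = Round(s_4, k_4) = 0x677E

0x3467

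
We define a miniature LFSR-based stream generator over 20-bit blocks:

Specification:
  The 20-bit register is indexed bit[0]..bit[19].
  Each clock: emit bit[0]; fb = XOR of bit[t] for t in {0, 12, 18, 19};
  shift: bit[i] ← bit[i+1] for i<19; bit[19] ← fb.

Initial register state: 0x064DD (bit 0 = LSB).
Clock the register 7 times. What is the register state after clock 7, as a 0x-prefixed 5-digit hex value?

reg_0 = 0x064DD
clock 1: out=1, reg = 0x8326E
clock 2: out=0, reg = 0x41937
clock 3: out=1, reg = 0xA0C9B
clock 4: out=1, reg = 0x5064D
clock 5: out=1, reg = 0x28326
clock 6: out=0, reg = 0x14193
clock 7: out=1, reg = 0x8A0C9

0x8A0C9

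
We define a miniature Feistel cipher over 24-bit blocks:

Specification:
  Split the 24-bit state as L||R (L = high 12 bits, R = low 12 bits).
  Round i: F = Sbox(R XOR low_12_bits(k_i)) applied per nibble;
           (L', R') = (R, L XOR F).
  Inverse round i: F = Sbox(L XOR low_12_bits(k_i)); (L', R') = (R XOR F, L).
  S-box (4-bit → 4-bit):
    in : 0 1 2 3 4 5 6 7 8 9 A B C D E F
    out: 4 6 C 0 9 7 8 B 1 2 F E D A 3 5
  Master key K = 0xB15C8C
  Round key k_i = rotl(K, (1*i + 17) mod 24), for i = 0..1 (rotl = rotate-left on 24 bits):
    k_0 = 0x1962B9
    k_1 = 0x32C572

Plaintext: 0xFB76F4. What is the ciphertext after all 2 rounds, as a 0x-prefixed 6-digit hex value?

s_0 = plaintext = 0xFB76F4
s_1 = Round(s_0, k_0) = 0x6F462D
s_2 = Round(s_1, k_1) = 0x62D681

0x62D681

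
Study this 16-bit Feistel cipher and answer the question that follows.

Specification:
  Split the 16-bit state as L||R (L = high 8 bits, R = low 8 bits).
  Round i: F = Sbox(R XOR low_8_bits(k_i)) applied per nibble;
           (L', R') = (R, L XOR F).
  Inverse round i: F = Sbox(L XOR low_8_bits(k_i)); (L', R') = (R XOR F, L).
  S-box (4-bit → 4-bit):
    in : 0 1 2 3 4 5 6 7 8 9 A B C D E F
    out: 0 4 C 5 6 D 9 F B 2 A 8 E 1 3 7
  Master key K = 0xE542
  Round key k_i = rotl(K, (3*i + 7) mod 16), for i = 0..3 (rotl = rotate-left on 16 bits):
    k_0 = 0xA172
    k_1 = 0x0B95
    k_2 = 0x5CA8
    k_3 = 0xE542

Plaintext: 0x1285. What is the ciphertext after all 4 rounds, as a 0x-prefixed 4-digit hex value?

s_0 = plaintext = 0x1285
s_1 = Round(s_0, k_0) = 0x856D
s_2 = Round(s_1, k_1) = 0x6DFE
s_3 = Round(s_2, k_2) = 0xFEB4
s_4 = Round(s_3, k_3) = 0xB487

0xB487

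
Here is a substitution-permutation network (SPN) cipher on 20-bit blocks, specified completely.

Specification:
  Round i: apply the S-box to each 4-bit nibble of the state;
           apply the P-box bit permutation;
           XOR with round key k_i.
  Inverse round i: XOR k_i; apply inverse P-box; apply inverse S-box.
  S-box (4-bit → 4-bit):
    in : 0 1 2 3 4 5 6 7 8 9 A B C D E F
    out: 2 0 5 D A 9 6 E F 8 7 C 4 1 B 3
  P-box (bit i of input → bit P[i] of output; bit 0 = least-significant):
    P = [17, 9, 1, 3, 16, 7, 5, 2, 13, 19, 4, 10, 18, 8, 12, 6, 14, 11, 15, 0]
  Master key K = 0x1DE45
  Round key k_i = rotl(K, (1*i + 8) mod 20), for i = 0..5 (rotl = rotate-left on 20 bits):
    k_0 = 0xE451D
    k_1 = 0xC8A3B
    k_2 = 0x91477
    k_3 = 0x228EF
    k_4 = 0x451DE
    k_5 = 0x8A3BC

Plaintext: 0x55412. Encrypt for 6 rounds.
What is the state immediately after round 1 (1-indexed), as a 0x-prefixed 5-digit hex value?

0x0015E

s_0 = plaintext = 0x55412
s_1 = Round(s_0, k_0) = 0x0015E
s_2 = Round(s_1, k_1) = 0xF8137
s_3 = Round(s_2, k_2) = 0xC4F19
s_4 = Round(s_3, k_3) = 0xA89A7
s_5 = Round(s_4, k_4) = 0x18E34
s_6 = Round(s_5, k_5) = 0x594D0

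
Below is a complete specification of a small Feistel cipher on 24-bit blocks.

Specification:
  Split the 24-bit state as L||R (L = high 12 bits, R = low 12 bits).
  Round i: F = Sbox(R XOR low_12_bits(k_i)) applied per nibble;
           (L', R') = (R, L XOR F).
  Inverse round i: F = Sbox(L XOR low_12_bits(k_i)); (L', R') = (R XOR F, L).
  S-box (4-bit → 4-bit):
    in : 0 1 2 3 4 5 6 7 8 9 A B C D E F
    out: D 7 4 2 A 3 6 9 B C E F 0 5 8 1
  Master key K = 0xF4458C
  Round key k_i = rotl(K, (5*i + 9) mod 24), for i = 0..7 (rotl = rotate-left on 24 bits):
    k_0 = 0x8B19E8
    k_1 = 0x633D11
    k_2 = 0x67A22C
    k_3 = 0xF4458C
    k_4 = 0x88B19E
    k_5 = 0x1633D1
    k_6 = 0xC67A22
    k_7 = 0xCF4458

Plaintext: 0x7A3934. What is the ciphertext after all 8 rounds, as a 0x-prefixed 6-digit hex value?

0x0A56A6

s_0 = plaintext = 0x7A3934
s_1 = Round(s_0, k_0) = 0x934AF3
s_2 = Round(s_1, k_1) = 0xAF30B0
s_3 = Round(s_2, k_2) = 0x0B0E33
s_4 = Round(s_3, k_3) = 0xE33F41
s_5 = Round(s_4, k_4) = 0xF41662
s_6 = Round(s_5, k_5) = 0x662CB3
s_7 = Round(s_6, k_6) = 0xCB30A5
s_8 = Round(s_7, k_7) = 0x0A56A6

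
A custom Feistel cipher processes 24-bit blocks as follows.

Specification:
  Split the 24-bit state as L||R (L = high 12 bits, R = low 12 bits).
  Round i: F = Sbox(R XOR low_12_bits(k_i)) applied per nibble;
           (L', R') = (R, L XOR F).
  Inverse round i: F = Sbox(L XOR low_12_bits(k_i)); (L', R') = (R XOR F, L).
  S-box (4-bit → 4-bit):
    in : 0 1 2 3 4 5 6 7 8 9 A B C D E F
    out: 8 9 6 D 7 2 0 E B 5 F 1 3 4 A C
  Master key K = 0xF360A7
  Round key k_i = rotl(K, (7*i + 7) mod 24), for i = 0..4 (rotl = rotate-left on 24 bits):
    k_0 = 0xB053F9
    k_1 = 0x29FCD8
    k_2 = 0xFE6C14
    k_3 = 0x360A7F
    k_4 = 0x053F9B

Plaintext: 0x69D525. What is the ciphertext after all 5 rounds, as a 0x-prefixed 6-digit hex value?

0x9BE6A5

s_0 = plaintext = 0x69D525
s_1 = Round(s_0, k_0) = 0x5256DE
s_2 = Round(s_1, k_1) = 0x6DEAA5
s_3 = Round(s_2, k_2) = 0xAA56C7
s_4 = Round(s_3, k_3) = 0x6C79BE
s_5 = Round(s_4, k_4) = 0x9BE6A5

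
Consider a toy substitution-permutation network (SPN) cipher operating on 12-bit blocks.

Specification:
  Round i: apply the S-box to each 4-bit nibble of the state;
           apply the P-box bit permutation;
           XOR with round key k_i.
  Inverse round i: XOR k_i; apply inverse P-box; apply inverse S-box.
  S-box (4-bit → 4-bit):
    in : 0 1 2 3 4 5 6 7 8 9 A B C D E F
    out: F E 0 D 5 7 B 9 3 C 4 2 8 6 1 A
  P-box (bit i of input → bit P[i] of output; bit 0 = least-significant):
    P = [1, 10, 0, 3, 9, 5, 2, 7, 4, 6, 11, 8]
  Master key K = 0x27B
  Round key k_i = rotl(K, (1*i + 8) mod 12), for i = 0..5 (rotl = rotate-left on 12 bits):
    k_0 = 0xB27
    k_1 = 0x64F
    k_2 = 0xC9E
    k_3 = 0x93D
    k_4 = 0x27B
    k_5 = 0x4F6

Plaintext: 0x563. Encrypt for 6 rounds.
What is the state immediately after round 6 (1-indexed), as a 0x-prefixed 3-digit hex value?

0x600

s_0 = plaintext = 0x563
s_1 = Round(s_0, k_0) = 0x1DC
s_2 = Round(s_1, k_1) = 0xF23
s_3 = Round(s_2, k_2) = 0xDD5
s_4 = Round(s_3, k_3) = 0x55A
s_5 = Round(s_4, k_4) = 0x80E
s_6 = Round(s_5, k_5) = 0x600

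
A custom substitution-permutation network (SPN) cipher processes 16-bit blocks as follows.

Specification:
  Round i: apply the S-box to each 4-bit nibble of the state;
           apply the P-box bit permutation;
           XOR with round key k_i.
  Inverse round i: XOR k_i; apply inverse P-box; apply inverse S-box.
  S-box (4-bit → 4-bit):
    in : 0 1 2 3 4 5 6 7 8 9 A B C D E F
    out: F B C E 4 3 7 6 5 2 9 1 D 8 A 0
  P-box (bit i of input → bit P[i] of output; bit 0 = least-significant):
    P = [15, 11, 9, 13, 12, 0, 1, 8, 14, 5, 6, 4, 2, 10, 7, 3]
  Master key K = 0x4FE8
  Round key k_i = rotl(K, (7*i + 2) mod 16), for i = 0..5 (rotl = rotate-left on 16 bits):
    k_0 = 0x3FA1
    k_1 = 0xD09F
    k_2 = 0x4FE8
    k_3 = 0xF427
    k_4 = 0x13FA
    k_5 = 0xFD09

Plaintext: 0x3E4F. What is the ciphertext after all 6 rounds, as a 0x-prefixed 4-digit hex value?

s_0 = plaintext = 0x3E4F
s_1 = Round(s_0, k_0) = 0x3B1B
s_2 = Round(s_1, k_1) = 0x0516
s_3 = Round(s_2, k_2) = 0x9045
s_4 = Round(s_3, k_3) = 0x3855
s_5 = Round(s_4, k_4) = 0xCF33
s_6 = Round(s_5, k_5) = 0xD686

0xD686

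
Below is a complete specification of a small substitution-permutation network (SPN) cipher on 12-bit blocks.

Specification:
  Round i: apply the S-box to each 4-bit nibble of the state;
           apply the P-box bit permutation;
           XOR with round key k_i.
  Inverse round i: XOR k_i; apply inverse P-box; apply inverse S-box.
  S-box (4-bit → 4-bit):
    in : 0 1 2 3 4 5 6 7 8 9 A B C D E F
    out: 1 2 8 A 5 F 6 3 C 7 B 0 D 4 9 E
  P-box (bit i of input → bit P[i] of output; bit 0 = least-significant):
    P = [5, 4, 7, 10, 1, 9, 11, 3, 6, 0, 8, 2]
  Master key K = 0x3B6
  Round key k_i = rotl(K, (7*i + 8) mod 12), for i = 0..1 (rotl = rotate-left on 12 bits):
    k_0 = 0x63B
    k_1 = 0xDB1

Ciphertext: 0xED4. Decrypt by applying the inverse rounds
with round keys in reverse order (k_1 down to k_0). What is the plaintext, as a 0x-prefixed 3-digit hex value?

s_0 = ciphertext = 0xED4
s_1 = InvRound(s_0, k_1) = 0x510
s_2 = InvRound(s_1, k_0) = 0x6A0

0x6A0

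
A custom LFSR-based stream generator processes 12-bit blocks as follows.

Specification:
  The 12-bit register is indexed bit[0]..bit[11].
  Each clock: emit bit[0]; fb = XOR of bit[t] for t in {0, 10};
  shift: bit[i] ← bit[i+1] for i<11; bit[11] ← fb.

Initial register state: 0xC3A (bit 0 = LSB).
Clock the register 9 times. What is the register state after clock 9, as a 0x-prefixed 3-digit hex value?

0x06E

reg_0 = 0xC3A
clock 1: out=0, reg = 0xE1D
clock 2: out=1, reg = 0x70E
clock 3: out=0, reg = 0xB87
clock 4: out=1, reg = 0xDC3
clock 5: out=1, reg = 0x6E1
clock 6: out=1, reg = 0x370
clock 7: out=0, reg = 0x1B8
clock 8: out=0, reg = 0x0DC
clock 9: out=0, reg = 0x06E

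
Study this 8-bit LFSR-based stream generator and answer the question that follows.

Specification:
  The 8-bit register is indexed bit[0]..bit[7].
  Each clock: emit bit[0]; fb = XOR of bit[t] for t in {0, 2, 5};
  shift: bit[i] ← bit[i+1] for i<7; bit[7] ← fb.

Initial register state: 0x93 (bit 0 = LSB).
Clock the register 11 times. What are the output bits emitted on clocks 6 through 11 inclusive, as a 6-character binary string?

reg_0 = 0x93
clock 1: out=1, reg = 0xC9
clock 2: out=1, reg = 0xE4
clock 3: out=0, reg = 0x72
clock 4: out=0, reg = 0xB9
clock 5: out=1, reg = 0x5C
clock 6: out=0, reg = 0xAE
clock 7: out=0, reg = 0x57
clock 8: out=1, reg = 0x2B
clock 9: out=1, reg = 0x15
clock 10: out=1, reg = 0x0A
clock 11: out=0, reg = 0x05

001110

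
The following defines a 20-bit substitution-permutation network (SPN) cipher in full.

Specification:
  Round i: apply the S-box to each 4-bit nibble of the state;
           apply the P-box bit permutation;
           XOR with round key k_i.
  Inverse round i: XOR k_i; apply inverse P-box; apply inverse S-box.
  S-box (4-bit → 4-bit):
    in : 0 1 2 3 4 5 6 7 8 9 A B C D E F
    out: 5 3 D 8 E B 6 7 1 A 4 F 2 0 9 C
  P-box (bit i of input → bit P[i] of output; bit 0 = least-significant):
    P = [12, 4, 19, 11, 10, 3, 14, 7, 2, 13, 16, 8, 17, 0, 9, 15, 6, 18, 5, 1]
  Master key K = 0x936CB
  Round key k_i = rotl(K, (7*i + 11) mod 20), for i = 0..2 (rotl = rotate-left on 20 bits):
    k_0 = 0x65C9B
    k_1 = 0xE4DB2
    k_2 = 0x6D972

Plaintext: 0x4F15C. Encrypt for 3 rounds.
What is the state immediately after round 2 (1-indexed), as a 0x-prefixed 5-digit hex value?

0xF9340

s_0 = plaintext = 0x4F15C
s_1 = Round(s_0, k_0) = 0x2FA25
s_2 = Round(s_1, k_1) = 0xF9340
s_3 = Round(s_2, k_2) = 0xE08D9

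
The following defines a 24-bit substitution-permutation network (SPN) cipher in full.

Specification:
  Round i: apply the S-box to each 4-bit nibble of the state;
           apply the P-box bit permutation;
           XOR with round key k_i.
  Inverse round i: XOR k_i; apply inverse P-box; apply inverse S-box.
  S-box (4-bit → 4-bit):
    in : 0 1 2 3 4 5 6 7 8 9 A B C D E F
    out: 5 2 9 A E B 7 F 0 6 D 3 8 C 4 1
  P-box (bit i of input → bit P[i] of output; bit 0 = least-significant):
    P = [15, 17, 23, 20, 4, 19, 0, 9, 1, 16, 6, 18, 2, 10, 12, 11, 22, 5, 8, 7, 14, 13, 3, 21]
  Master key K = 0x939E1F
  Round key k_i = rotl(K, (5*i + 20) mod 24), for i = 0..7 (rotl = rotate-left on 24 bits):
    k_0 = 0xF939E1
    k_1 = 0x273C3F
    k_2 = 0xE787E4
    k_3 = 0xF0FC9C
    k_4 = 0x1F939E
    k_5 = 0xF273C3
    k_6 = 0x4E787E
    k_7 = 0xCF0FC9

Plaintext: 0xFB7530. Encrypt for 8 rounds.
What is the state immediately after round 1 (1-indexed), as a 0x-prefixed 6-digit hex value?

s_0 = plaintext = 0xFB7530
s_1 = Round(s_0, k_0) = 0x34E7C7
s_2 = Round(s_1, k_1) = 0x908FDD
s_3 = Round(s_2, k_2) = 0x37A4EF
s_4 = Round(s_3, k_3) = 0x954579
s_5 = Round(s_4, k_4) = 0xD0AD25
s_6 = Round(s_5, k_5) = 0x84E89F
s_7 = Round(s_6, k_6) = 0x46E9DF
s_8 = Round(s_7, k_7) = 0xAEBCA0

0x34E7C7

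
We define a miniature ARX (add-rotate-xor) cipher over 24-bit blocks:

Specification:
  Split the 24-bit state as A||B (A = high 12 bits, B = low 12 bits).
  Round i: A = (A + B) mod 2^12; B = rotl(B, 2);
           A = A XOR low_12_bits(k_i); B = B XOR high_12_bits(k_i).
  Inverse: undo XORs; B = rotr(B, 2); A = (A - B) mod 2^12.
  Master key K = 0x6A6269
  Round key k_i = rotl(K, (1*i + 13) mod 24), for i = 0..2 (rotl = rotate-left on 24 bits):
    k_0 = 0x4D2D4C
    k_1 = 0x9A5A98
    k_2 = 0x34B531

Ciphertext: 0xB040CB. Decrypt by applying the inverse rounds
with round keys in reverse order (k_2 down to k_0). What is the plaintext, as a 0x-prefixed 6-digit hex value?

s_0 = ciphertext = 0xB040CB
s_1 = InvRound(s_0, k_2) = 0xD550E0
s_2 = InvRound(s_1, k_1) = 0x17C651
s_3 = InvRound(s_2, k_0) = 0xF90CA0

0xF90CA0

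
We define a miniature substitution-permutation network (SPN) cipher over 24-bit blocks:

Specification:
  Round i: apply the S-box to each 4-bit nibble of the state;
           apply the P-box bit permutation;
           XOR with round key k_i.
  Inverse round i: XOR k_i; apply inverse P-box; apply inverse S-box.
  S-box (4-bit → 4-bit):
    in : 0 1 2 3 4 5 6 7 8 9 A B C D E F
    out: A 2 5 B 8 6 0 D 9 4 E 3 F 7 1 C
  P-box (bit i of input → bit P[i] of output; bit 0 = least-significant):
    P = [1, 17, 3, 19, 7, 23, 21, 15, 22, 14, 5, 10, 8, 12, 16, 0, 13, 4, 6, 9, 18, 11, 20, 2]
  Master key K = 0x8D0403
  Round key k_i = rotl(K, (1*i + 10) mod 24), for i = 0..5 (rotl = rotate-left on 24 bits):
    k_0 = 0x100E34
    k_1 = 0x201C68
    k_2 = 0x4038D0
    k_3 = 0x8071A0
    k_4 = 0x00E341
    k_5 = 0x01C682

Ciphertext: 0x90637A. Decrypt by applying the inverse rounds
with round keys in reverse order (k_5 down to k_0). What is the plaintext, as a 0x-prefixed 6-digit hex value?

s_0 = ciphertext = 0x90637A
s_1 = InvRound(s_0, k_5) = 0x9D2F39
s_2 = InvRound(s_1, k_4) = 0xD59A0F
s_3 = InvRound(s_2, k_3) = 0xC87D82
s_4 = InvRound(s_3, k_2) = 0x65E018
s_5 = InvRound(s_4, k_1) = 0xBD5C46
s_6 = InvRound(s_5, k_0) = 0xEA5558

0xEA5558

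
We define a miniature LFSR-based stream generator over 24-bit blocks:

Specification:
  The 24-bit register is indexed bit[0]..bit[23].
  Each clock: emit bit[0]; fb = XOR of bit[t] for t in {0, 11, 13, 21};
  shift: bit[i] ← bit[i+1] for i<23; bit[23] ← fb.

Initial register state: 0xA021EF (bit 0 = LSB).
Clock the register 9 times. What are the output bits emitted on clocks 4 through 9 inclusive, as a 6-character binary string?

reg_0 = 0xA021EF
clock 1: out=1, reg = 0xD010F7
clock 2: out=1, reg = 0xE8087B
clock 3: out=1, reg = 0xF4043D
clock 4: out=1, reg = 0x7A021E
clock 5: out=0, reg = 0xBD010F
clock 6: out=1, reg = 0x5E8087
clock 7: out=1, reg = 0xAF4043
clock 8: out=1, reg = 0x57A021
clock 9: out=1, reg = 0x2BD010

101111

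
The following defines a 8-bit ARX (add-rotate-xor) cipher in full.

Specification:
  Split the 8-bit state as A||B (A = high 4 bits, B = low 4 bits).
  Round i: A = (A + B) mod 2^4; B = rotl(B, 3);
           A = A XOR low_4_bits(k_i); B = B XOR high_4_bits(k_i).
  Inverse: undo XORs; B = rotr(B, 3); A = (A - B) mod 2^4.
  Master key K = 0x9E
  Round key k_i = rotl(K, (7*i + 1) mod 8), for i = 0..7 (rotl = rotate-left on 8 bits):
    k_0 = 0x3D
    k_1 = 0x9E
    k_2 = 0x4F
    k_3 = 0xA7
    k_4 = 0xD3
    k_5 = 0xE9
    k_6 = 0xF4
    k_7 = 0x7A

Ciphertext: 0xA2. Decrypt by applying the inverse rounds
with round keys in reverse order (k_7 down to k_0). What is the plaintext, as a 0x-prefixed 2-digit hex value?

0xF2

s_0 = ciphertext = 0xA2
s_1 = InvRound(s_0, k_7) = 0x6A
s_2 = InvRound(s_1, k_6) = 0x8A
s_3 = InvRound(s_2, k_5) = 0x98
s_4 = InvRound(s_3, k_4) = 0x0A
s_5 = InvRound(s_4, k_3) = 0x70
s_6 = InvRound(s_5, k_2) = 0x08
s_7 = InvRound(s_6, k_1) = 0xC2
s_8 = InvRound(s_7, k_0) = 0xF2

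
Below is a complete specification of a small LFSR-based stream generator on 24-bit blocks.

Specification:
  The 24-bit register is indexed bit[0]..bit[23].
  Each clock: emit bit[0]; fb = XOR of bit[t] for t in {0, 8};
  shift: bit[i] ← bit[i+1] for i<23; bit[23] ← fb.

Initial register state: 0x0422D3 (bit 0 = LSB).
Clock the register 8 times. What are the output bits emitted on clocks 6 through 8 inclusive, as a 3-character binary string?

011

reg_0 = 0x0422D3
clock 1: out=1, reg = 0x821169
clock 2: out=1, reg = 0x4108B4
clock 3: out=0, reg = 0x20845A
clock 4: out=0, reg = 0x10422D
clock 5: out=1, reg = 0x882116
clock 6: out=0, reg = 0xC4108B
clock 7: out=1, reg = 0xE20845
clock 8: out=1, reg = 0xF10422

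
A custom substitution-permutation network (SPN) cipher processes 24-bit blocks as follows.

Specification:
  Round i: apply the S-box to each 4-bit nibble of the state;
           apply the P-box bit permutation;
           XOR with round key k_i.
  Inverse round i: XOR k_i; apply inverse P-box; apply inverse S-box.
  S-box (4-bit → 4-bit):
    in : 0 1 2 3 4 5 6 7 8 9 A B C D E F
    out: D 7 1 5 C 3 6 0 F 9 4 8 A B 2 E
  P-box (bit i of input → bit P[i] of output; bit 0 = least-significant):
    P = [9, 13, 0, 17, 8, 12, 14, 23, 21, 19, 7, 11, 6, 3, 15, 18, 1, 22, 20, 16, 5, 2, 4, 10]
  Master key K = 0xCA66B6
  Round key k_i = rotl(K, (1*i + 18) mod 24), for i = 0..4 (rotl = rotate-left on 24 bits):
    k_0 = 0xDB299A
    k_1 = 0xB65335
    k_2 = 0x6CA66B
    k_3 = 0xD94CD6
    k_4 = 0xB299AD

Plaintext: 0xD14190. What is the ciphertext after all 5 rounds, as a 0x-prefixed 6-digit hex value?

s_0 = plaintext = 0xD14190
s_1 = Round(s_0, k_0) = 0x25AE3D
s_2 = Round(s_1, k_1) = 0xFCB017
s_3 = Round(s_2, k_2) = 0x09FBFF
s_4 = Round(s_3, k_3) = 0x5EB0ED
s_5 = Round(s_4, k_4) = 0xD4A309

0xD4A309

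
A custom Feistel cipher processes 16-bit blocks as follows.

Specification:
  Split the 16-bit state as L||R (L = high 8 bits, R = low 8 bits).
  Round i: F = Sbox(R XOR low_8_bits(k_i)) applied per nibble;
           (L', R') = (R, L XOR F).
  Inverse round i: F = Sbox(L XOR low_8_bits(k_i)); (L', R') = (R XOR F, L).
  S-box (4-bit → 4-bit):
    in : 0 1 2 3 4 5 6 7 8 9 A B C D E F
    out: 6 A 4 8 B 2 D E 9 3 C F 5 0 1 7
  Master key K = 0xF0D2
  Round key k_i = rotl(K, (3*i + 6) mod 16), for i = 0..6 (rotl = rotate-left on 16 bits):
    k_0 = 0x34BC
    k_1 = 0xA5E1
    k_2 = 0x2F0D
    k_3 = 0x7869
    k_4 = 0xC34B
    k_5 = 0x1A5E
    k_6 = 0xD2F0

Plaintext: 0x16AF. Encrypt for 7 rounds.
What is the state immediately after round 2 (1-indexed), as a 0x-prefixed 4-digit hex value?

s_0 = plaintext = 0x16AF
s_1 = Round(s_0, k_0) = 0xAFBE
s_2 = Round(s_1, k_1) = 0xBE88
s_3 = Round(s_2, k_2) = 0x882C
s_4 = Round(s_3, k_3) = 0x2C3A
s_5 = Round(s_4, k_4) = 0x3AC6
s_6 = Round(s_5, k_5) = 0xC603
s_7 = Round(s_6, k_6) = 0x03BE

0xBE88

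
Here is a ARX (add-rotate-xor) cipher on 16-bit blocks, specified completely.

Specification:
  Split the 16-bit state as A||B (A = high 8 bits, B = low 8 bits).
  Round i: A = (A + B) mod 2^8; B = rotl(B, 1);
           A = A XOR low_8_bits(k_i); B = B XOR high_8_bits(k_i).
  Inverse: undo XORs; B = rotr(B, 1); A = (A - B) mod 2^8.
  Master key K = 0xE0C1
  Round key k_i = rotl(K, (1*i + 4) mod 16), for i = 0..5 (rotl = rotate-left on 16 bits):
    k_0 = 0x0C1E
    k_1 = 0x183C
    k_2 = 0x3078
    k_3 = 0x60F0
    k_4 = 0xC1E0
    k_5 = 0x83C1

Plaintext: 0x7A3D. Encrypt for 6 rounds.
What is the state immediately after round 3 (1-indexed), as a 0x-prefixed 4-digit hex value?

0x6FD9

s_0 = plaintext = 0x7A3D
s_1 = Round(s_0, k_0) = 0xA976
s_2 = Round(s_1, k_1) = 0x23F4
s_3 = Round(s_2, k_2) = 0x6FD9
s_4 = Round(s_3, k_3) = 0xB8D3
s_5 = Round(s_4, k_4) = 0x6B66
s_6 = Round(s_5, k_5) = 0x104F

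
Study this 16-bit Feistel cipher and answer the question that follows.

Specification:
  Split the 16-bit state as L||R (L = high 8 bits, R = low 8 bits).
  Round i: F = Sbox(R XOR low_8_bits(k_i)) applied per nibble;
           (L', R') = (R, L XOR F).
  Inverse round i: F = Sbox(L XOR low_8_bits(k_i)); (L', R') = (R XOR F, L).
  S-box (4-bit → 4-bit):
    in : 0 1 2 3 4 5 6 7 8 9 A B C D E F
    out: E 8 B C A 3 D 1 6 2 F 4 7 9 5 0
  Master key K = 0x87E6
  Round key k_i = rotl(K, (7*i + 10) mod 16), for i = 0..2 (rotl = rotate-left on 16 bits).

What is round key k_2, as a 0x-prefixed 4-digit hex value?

0xE687

K = 0x87E6
k_0 = rotl(K, (7*0+10) mod 16) = rotl(K, 10) = 0x9A1F
k_1 = rotl(K, (7*1+10) mod 16) = rotl(K, 1) = 0x0FCD
k_2 = rotl(K, (7*2+10) mod 16) = rotl(K, 8) = 0xE687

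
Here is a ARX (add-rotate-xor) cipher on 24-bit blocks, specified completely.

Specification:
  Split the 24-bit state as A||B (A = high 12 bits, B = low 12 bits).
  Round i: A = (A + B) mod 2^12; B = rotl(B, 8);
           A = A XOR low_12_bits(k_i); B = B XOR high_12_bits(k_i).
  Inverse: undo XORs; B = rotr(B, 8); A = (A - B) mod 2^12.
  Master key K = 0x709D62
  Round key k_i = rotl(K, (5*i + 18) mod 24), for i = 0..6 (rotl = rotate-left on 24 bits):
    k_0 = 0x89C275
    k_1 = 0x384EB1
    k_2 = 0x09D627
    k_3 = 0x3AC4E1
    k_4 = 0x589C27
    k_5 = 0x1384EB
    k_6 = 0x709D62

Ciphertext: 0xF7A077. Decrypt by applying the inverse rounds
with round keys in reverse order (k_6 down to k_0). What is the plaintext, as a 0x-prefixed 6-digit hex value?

0x9E1829

s_0 = ciphertext = 0xF7A077
s_1 = InvRound(s_0, k_6) = 0xA317E7
s_2 = InvRound(s_1, k_5) = 0x0E4DF6
s_3 = InvRound(s_2, k_4) = 0x4CB7F8
s_4 = InvRound(s_3, k_3) = 0xAE6544
s_5 = InvRound(s_4, k_2) = 0xF2CD95
s_6 = InvRound(s_5, k_1) = 0x07F11E
s_7 = InvRound(s_6, k_0) = 0x9E1829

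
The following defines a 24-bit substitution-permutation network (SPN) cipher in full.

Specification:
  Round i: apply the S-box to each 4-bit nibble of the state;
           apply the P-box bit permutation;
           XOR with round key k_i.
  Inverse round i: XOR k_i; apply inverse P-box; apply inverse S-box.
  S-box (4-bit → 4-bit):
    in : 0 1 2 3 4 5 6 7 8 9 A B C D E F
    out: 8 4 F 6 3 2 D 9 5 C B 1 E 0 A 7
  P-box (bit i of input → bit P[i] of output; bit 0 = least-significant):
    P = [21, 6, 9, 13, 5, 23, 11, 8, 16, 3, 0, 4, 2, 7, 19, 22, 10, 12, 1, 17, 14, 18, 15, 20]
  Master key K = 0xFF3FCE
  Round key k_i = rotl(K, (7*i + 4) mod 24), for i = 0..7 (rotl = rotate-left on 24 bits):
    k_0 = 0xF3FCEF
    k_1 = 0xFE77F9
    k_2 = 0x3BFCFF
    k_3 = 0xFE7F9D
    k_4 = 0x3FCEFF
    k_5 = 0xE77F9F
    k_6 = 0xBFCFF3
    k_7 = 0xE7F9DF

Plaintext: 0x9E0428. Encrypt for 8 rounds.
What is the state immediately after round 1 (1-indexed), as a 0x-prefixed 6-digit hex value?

0x0067C7

s_0 = plaintext = 0x9E0428
s_1 = Round(s_0, k_0) = 0x0067C7
s_2 = Round(s_1, k_1) = 0x055EED
s_3 = Round(s_2, k_2) = 0xABED67
s_4 = Round(s_3, k_3) = 0x8A123D
s_5 = Round(s_4, k_4) = 0xB412E6
s_6 = Round(s_5, k_5) = 0x4E0886
s_7 = Round(s_6, k_6) = 0xD8B5D2
s_8 = Round(s_7, k_7) = 0xC7DF91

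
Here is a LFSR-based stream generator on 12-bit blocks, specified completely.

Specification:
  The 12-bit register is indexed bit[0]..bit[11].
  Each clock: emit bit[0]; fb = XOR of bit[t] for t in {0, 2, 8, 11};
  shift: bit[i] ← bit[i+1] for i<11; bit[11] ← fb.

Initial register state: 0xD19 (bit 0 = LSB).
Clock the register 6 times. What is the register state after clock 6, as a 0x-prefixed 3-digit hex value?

0x074

reg_0 = 0xD19
clock 1: out=1, reg = 0xE8C
clock 2: out=0, reg = 0x746
clock 3: out=0, reg = 0x3A3
clock 4: out=1, reg = 0x1D1
clock 5: out=1, reg = 0x0E8
clock 6: out=0, reg = 0x074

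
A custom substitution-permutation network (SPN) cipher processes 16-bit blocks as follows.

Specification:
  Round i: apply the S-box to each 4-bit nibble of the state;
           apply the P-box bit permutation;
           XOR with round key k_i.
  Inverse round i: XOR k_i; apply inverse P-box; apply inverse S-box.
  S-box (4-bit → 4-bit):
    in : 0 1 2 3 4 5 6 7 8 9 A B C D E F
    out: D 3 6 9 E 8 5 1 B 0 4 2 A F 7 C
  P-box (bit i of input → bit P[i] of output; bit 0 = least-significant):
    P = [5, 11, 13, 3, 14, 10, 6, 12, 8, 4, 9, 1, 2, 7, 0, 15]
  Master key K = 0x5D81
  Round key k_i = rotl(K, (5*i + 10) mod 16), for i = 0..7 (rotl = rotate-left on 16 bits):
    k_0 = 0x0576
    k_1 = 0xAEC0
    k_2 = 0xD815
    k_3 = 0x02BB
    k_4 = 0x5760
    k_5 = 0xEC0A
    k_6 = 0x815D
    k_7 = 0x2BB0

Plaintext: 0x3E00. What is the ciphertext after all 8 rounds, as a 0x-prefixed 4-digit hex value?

s_0 = plaintext = 0x3E00
s_1 = Round(s_0, k_0) = 0xF60A
s_2 = Round(s_1, k_1) = 0x5D81
s_3 = Round(s_2, k_2) = 0x0727
s_4 = Round(s_3, k_3) = 0x87DE
s_5 = Round(s_4, k_4) = 0xAA84
s_6 = Round(s_5, k_5) = 0x9203
s_7 = Round(s_6, k_6) = 0xD325
s_8 = Round(s_7, k_7) = 0xAE7F

0xAE7F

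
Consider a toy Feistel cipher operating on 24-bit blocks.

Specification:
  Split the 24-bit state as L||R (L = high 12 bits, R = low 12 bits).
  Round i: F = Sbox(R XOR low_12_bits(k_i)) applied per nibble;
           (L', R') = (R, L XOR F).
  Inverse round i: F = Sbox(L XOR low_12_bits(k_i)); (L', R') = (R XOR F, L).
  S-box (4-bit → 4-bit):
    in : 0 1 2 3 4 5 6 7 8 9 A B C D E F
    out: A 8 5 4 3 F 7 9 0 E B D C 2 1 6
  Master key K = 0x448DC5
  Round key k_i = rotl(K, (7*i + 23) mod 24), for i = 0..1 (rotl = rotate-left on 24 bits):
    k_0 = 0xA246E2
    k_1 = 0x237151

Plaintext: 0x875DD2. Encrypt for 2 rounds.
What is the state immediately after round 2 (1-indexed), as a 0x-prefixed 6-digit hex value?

s_0 = plaintext = 0x875DD2
s_1 = Round(s_0, k_0) = 0xDD253F
s_2 = Round(s_1, k_1) = 0x53FEA3

0x53FEA3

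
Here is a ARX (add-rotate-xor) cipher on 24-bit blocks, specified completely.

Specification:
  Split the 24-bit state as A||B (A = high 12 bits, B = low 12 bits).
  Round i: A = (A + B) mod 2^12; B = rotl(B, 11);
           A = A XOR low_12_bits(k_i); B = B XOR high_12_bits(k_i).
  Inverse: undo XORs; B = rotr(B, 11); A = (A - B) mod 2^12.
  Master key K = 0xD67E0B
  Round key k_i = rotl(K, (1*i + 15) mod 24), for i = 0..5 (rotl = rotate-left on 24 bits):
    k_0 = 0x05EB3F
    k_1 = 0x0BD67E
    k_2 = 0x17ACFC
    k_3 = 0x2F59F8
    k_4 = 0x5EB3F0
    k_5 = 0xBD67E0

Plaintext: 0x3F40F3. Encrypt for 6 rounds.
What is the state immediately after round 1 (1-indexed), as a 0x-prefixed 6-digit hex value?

s_0 = plaintext = 0x3F40F3
s_1 = Round(s_0, k_0) = 0xFD8827
s_2 = Round(s_1, k_1) = 0x181CAE
s_3 = Round(s_2, k_2) = 0x2D372D
s_4 = Round(s_3, k_3) = 0x3F8963
s_5 = Round(s_4, k_4) = 0xEAB95A
s_6 = Round(s_5, k_5) = 0xFE5F7B

0xFD8827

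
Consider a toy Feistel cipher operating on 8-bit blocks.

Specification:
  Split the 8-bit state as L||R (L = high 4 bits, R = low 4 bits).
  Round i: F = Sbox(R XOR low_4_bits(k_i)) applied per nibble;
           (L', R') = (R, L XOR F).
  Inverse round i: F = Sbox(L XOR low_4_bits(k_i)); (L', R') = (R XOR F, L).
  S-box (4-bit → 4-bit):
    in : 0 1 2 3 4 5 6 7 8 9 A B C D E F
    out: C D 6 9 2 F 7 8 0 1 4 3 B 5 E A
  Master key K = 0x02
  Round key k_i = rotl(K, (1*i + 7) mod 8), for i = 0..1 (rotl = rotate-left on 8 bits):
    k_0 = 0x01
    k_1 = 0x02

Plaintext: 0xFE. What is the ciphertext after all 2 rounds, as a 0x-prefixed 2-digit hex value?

s_0 = plaintext = 0xFE
s_1 = Round(s_0, k_0) = 0xE5
s_2 = Round(s_1, k_1) = 0x56

0x56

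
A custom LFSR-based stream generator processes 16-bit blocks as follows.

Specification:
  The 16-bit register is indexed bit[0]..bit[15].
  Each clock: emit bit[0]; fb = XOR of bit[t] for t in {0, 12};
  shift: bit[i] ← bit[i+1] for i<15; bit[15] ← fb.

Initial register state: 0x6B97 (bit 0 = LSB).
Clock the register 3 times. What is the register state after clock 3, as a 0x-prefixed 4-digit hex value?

reg_0 = 0x6B97
clock 1: out=1, reg = 0xB5CB
clock 2: out=1, reg = 0x5AE5
clock 3: out=1, reg = 0x2D72

0x2D72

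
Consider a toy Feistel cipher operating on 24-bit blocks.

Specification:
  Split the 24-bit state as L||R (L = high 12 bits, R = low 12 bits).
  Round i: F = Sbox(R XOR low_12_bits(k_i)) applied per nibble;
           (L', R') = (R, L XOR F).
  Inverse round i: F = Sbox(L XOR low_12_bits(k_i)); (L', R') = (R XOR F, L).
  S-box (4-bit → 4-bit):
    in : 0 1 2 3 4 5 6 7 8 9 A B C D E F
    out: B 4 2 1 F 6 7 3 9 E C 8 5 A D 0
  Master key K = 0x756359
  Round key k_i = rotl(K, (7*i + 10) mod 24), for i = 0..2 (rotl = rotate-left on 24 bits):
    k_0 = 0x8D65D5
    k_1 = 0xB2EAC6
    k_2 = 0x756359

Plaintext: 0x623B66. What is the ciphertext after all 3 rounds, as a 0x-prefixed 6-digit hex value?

0xF19E59

s_0 = plaintext = 0x623B66
s_1 = Round(s_0, k_0) = 0xB66BA2
s_2 = Round(s_1, k_1) = 0xBA2F19
s_3 = Round(s_2, k_2) = 0xF19E59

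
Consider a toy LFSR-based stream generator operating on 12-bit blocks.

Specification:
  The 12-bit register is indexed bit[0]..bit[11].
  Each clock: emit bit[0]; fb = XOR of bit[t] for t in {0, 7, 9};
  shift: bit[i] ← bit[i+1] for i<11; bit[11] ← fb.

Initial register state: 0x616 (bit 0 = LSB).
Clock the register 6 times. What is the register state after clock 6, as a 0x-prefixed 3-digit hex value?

reg_0 = 0x616
clock 1: out=0, reg = 0xB0B
clock 2: out=1, reg = 0x585
clock 3: out=1, reg = 0x2C2
clock 4: out=0, reg = 0x161
clock 5: out=1, reg = 0x8B0
clock 6: out=0, reg = 0xC58

0xC58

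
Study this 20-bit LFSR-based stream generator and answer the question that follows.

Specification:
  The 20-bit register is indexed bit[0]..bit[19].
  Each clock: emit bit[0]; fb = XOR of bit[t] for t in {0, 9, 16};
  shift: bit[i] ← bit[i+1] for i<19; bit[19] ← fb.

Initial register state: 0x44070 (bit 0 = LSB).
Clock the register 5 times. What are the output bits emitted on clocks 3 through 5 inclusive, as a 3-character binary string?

reg_0 = 0x44070
clock 1: out=0, reg = 0x22038
clock 2: out=0, reg = 0x1101C
clock 3: out=0, reg = 0x8880E
clock 4: out=0, reg = 0x44407
clock 5: out=1, reg = 0xA2203

001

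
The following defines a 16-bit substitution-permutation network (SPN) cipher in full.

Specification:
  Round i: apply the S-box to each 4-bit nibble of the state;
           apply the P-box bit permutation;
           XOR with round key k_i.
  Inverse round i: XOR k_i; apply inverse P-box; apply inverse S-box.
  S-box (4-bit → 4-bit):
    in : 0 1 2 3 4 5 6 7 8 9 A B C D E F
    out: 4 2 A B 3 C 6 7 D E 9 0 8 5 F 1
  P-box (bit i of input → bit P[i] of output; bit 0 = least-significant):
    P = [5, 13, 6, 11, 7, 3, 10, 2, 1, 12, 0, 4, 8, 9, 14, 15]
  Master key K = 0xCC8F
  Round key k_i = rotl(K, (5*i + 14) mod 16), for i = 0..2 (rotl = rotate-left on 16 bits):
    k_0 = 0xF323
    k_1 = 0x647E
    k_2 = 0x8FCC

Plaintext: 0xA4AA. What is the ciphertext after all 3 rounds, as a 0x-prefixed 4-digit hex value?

0x053A

s_0 = plaintext = 0xA4AA
s_1 = Round(s_0, k_0) = 0x6A85
s_2 = Round(s_1, k_1) = 0x2AA8
s_3 = Round(s_2, k_2) = 0x053A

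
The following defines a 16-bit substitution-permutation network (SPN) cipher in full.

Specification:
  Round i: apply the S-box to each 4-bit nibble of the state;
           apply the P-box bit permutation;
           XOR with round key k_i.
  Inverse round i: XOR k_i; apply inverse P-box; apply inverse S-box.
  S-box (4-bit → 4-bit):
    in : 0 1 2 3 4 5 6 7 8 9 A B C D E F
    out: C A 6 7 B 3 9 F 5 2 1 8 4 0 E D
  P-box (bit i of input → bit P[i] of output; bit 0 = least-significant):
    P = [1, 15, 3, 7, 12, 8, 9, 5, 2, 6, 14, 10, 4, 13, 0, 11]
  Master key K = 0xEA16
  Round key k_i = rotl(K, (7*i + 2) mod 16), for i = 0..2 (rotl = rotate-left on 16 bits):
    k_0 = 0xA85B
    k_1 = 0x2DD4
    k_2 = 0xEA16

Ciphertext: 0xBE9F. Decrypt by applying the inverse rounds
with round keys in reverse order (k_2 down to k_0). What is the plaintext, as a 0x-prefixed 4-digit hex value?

s_0 = ciphertext = 0xBE9F
s_1 = InvRound(s_0, k_2) = 0xC0A0
s_2 = InvRound(s_1, k_1) = 0x4719
s_3 = InvRound(s_2, k_0) = 0x1E25

0x1E25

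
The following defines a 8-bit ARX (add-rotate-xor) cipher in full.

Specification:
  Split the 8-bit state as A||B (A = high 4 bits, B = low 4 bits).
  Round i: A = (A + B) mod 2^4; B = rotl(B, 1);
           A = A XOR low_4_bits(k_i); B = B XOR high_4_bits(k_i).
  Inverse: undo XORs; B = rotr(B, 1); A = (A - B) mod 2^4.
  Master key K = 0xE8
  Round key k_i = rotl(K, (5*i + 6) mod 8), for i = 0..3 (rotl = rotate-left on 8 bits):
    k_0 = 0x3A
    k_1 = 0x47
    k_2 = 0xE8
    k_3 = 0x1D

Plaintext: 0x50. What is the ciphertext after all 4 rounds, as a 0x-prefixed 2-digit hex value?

s_0 = plaintext = 0x50
s_1 = Round(s_0, k_0) = 0xF3
s_2 = Round(s_1, k_1) = 0x52
s_3 = Round(s_2, k_2) = 0xFA
s_4 = Round(s_3, k_3) = 0x44

0x44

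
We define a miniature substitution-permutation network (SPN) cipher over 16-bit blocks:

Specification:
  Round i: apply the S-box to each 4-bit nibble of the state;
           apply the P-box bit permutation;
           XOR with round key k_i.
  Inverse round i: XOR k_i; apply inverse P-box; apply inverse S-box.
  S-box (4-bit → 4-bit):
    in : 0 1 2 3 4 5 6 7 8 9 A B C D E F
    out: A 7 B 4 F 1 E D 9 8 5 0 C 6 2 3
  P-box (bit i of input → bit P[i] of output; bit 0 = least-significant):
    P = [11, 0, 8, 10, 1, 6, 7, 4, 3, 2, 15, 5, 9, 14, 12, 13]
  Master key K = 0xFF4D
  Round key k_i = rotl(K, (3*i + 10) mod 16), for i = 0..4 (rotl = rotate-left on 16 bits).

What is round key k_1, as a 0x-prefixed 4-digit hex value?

K = 0xFF4D
k_0 = rotl(K, (3*0+10) mod 16) = rotl(K, 10) = 0x37FD
k_1 = rotl(K, (3*1+10) mod 16) = rotl(K, 13) = 0xBFE9

0xBFE9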